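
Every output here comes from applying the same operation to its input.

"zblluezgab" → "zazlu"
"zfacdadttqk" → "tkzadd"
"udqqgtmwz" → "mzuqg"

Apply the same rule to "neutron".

The rule is to keep every other character starting from the first (positions 1st, 3rd, 5th, ...), then move the last 2 characters to the front (rotate right by 2).
For "neutron" the result is "rnnu".

rnnu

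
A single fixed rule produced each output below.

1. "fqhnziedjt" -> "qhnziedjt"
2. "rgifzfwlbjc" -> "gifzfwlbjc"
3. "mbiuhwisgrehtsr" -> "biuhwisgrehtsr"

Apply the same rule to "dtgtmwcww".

The transformation: delete the first character.
Applying that to "dtgtmwcww" gives "tgtmwcww".

tgtmwcww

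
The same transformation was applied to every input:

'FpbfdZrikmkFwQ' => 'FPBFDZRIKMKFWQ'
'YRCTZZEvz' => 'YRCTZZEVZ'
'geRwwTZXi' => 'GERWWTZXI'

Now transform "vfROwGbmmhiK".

The transformation: convert every letter to uppercase.
Applying that to "vfROwGbmmhiK" gives "VFROWGBMMHIK".

VFROWGBMMHIK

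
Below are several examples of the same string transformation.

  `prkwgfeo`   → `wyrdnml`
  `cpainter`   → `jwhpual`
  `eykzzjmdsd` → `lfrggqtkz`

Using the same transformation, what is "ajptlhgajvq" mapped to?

The transformation: shift every letter 7 places forward in the alphabet (wrapping around), then delete the last character.
Starting from "ajptlhgajvq": after the first operation, "hqwasonhqcx"; after the second, "hqwasonhqc".

hqwasonhqc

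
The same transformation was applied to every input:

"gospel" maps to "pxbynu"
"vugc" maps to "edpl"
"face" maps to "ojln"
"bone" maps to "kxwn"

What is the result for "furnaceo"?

odawjlnx

Rule — shift every letter 9 places forward in the alphabet (wrapping around).
Doing the same to "furnaceo": "odawjlnx".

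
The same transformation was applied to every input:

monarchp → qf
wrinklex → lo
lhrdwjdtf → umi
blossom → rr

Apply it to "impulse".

The pattern: shift every letter 3 places forward in the alphabet (wrapping around), then keep one character in every 3, starting at position 3 (positions 3rd, 6th, 9th, ...).
Working it through for "impulse": intermediate "lpsxovh", final "sv".

sv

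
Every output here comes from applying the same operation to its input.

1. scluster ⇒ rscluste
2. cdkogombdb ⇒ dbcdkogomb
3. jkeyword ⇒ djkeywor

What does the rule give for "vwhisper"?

The rule is to swap the front and back halves of the string, then move the first 3 characters to the end (rotate left by 3).
Starting from "vwhisper": after the first operation, "spervwhi"; after the second, "rvwhispe".
(Check on "jkeyword": → "wordjkey" → "djkeywor" ✓)

rvwhispe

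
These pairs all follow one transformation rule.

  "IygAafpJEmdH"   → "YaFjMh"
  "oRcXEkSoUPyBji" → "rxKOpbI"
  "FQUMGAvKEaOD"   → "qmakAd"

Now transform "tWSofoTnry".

wOONY

The transformation: keep every other character starting from the second (positions 2nd, 4th, 6th, ...), then flip the case of every letter.
Working it through for "tWSofoTnry": intermediate "Woony", final "wOONY".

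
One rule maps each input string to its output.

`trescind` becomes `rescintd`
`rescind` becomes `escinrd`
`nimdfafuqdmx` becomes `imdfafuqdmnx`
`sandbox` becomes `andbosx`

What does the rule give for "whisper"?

What's happening: swap the first and last characters, then move the first character to the end.
On "whisper": the first step gives "rhispew", and the second then gives "hispewr".

hispewr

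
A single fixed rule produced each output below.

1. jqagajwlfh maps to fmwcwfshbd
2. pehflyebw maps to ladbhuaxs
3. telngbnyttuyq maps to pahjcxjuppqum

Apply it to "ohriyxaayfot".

kdneutwwubkp

The transformation: shift every letter 4 places backward in the alphabet (wrapping around).
So "ohriyxaayfot" becomes "kdneutwwubkp".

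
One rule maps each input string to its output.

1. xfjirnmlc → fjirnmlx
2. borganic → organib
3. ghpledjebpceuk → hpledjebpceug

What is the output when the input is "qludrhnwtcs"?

ludrhnwtcq

Rule — delete the last character, then move the first character to the end.
Doing the same to "qludrhnwtcs": "ludrhnwtcq".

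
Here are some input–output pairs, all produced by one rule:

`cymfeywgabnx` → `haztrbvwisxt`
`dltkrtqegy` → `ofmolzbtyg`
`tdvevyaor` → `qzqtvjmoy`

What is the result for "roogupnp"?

The transformation: move the first 2 characters to the end (rotate left by 2), then shift every letter 5 places backward in the alphabet (wrapping around).
Applying both steps to "roogupnp": "ogupnpro", then "jbpkikmj".

jbpkikmj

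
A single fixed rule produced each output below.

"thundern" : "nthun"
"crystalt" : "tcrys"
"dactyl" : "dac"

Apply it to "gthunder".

rgthu

In each case the input is transformed by: swap the front and back halves of the string, then delete the first 3 characters.
"gthunder" → "ndergthu" → "rgthu".
(Check on "crystalt": → "taltcrys" → "tcrys" ✓)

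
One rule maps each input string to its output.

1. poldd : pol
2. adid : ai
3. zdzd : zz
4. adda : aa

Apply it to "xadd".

What's happening: remove every "d".
Applying that to "xadd" gives "xa".

xa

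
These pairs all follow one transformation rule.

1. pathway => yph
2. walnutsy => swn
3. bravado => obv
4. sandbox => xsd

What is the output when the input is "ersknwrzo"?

The rule is to keep one character in every 3, starting at position 1 (positions 1st, 4th, 7th, ...), then move the last character to the front.
On "ersknwrzo": the first step gives "ekr", and the second then gives "rek".

rek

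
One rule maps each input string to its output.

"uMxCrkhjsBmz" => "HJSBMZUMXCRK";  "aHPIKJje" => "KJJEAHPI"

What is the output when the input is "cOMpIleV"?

ILEVCOMP

Looking at the pairs, the operation is to swap the front and back halves of the string, then convert every letter to uppercase.
"cOMpIleV" → "IleVcOMp" → "ILEVCOMP".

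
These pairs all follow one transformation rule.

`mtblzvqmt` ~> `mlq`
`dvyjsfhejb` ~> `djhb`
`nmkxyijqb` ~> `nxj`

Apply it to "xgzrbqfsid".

Looking at the pairs, the operation is to keep one character in every 3, starting at position 1 (positions 1st, 4th, 7th, ...).
So "xgzrbqfsid" becomes "xrfd".

xrfd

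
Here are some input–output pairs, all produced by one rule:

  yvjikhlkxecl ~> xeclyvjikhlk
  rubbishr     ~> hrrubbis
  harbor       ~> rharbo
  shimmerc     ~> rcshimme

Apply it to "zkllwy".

Looking at the pairs, the operation is to swap the front and back halves of the string, then move the first 2 characters to the end (rotate left by 2).
For "zkllwy", step one produces "lwyzkl"; step two turns that into "yzkllw".

yzkllw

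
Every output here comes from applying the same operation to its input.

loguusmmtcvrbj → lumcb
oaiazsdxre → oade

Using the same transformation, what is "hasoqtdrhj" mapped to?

What's happening: keep one character in every 3, starting at position 1 (positions 1st, 4th, 7th, ...).
On "hasoqtdrhj" that produces "hodj".

hodj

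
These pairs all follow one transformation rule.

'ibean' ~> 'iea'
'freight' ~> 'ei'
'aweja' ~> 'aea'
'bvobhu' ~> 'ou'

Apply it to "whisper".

The pattern: keep only the vowels.
On "whisper" that produces "ie".

ie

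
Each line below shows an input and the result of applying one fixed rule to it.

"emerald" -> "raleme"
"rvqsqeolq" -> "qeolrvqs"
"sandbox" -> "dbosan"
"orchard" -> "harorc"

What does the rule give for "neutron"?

troneu

The rule is to delete the last character, then swap the front and back halves of the string.
Starting from "neutron": after the first operation, "neutro"; after the second, "troneu".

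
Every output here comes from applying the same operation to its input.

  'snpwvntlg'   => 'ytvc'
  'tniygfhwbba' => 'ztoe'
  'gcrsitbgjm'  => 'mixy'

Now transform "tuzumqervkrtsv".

zafa

The transformation: shift every letter 6 places forward in the alphabet (wrapping around), then keep only the first 4 characters.
On "tuzumqervkrtsv": the first step gives "zafaswkxbqxzyb", and the second then gives "zafa".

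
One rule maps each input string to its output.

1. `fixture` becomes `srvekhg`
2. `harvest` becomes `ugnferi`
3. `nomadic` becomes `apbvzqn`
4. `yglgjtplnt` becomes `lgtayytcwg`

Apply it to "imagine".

The rule is to shift every letter 13 places forward in the alphabet (wrapping around) — i.e. ROT13, then take characters alternately from the front and the back (1st, last, 2nd, 2nd-last, ...).
Working it through for "imagine": intermediate "vzntvar", final "vrzanvt".

vrzanvt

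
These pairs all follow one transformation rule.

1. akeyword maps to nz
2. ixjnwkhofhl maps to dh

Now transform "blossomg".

Looking at the pairs, the operation is to shift every letter 4 places backward in the alphabet (wrapping around), then keep only the last 2 characters.
Starting from "blossomg": after the first operation, "xhkookic"; after the second, "ic".

ic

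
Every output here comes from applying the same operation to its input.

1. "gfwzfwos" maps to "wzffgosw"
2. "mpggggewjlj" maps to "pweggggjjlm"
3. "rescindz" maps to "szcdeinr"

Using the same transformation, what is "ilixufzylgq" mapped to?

yzfgiillqux

Rule — sort the characters into alphabetical order, then move the last 2 characters to the front (rotate right by 2).
For "ilixufzylgq", step one produces "fgiillquxyz"; step two turns that into "yzfgiillqux".
(Check on "gfwzfwos": → "ffgoswwz" → "wzffgosw" ✓)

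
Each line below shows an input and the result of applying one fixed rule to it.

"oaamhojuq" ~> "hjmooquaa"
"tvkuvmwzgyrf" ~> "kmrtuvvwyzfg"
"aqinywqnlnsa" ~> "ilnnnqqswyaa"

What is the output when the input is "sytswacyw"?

sstwwyyac

The pattern: sort the characters into alphabetical order, then move the first 2 characters to the end (rotate left by 2).
Working it through for "sytswacyw": intermediate "acsstwwyy", final "sstwwyyac".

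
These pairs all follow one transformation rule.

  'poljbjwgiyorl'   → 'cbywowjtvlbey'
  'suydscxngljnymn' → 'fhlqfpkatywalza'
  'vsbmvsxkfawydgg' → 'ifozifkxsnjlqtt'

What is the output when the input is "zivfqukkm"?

The rule is to shift every letter 13 places forward in the alphabet (wrapping around) — i.e. ROT13.
"zivfqukkm" → "mvisdhxxz".

mvisdhxxz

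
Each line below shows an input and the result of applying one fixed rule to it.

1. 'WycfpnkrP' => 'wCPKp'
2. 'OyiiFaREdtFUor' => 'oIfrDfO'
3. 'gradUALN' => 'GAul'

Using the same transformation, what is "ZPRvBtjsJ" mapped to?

zrbJj

Each output is the input with this applied: flip the case of every letter, then keep every other character starting from the first (positions 1st, 3rd, 5th, ...).
"ZPRvBtjsJ" → "zprVbTJSj" → "zrbJj".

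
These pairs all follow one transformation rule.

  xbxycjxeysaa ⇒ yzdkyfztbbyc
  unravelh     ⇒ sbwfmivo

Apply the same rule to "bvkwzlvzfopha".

lxamwagpqibcw

The rule is to move the first 2 characters to the end (rotate left by 2), then shift every letter 1 place forward in the alphabet (wrapping around).
Starting from "bvkwzlvzfopha": after the first operation, "kwzlvzfophabv"; after the second, "lxamwagpqibcw".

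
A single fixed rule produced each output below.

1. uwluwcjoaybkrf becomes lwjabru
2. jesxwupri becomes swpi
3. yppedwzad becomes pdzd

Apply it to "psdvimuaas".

The rule is to move the first character to the end, then keep every other character starting from the second (positions 2nd, 4th, 6th, ...).
"psdvimuaas" → "sdvimuaasp" → "diuap".

diuap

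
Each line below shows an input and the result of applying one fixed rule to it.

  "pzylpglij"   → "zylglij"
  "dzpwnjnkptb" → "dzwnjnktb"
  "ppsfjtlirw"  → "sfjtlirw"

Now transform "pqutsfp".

In each case the input is transformed by: remove every "p".
Doing the same to "pqutsfp": "qutsf".

qutsf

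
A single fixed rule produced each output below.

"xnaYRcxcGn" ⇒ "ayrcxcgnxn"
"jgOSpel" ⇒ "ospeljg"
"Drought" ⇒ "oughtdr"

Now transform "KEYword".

ywordke

Rule — move the first 2 characters to the end (rotate left by 2), then convert every letter to lowercase.
For "KEYword", step one produces "YwordKE"; step two turns that into "ywordke".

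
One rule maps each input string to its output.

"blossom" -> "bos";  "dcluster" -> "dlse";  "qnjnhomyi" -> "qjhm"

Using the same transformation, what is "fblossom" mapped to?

flso

In each case the input is transformed by: swap each adjacent pair of characters (1↔2, 3↔4, ...), then keep every other character starting from the second (positions 2nd, 4th, 6th, ...).
On "fblossom": the first step gives "bfolssmo", and the second then gives "flso".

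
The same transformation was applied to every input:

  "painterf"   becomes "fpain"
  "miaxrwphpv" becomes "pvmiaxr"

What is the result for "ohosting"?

In each case the input is transformed by: swap the front and back halves of the string, then delete the first 3 characters.
So "ohosting" becomes "gohos".

gohos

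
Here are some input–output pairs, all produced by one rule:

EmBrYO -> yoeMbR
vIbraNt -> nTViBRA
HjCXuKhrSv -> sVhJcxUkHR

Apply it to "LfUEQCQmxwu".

The rule is to flip the case of every letter, then move the last 2 characters to the front (rotate right by 2).
On "LfUEQCQmxwu": the first step gives "lFueqcqMXWU", and the second then gives "WUlFueqcqMX".

WUlFueqcqMX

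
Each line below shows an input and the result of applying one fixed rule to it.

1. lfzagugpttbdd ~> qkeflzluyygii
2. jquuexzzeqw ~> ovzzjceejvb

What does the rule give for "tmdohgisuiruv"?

yritmlnxznwza

Each output is the input with this applied: shift every letter 5 places forward in the alphabet (wrapping around).
Applying that to "tmdohgisuiruv" gives "yritmlnxznwza".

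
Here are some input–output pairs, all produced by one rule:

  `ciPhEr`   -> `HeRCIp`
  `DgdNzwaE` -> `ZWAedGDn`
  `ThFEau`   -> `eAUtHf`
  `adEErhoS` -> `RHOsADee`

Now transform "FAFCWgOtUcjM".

oTuCJmfafcwG

Each output is the input with this applied: swap the front and back halves of the string, then flip the case of every letter.
Starting from "FAFCWgOtUcjM": after the first operation, "OtUcjMFAFCWg"; after the second, "oTuCJmfafcwG".
(Check on "DgdNzwaE": → "zwaEDgdN" → "ZWAedGDn" ✓)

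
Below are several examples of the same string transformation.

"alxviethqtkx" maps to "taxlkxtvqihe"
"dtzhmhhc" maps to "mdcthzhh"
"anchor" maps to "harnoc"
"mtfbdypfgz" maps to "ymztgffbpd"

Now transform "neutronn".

rnnenuot

Each output is the input with this applied: take characters alternately from the front and the back (1st, last, 2nd, 2nd-last, ...), then move the last character to the front.
Applying that to "neutronn" gives "rnnenuot".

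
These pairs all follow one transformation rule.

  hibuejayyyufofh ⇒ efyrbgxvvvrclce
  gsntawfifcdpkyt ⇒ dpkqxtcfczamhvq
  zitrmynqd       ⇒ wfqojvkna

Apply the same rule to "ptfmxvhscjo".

What's happening: shift every letter 3 places backward in the alphabet (wrapping around).
Applying that to "ptfmxvhscjo" gives "mqcjusepzgl".

mqcjusepzgl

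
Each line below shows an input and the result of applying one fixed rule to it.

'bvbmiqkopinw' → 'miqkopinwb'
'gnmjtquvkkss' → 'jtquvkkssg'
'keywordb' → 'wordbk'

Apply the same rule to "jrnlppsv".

Each output is the input with this applied: move the first character to the end, then delete the first 2 characters.
"jrnlppsv" → "lppsvj".

lppsvj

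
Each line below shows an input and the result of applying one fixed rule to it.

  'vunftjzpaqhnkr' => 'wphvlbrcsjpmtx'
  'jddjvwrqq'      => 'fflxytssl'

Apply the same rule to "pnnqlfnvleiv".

ppsnhpxngkxr

The pattern: move the first character to the end, then shift every letter 2 places forward in the alphabet (wrapping around).
"pnnqlfnvleiv" → "nnqlfnvleivp" → "ppsnhpxngkxr".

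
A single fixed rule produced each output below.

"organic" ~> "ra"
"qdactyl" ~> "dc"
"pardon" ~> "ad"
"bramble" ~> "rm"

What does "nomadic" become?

oa

The rule is to keep every other character starting from the second (positions 2nd, 4th, 6th, ...), then delete the last character.
Working it through for "nomadic": intermediate "oai", final "oa".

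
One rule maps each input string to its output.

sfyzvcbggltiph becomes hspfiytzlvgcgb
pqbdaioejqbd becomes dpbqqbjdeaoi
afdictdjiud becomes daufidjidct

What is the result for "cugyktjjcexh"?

hcxuegcyjkjt

Rule — take characters alternately from the front and the back (1st, last, 2nd, 2nd-last, ...), then swap each adjacent pair of characters (1↔2, 3↔4, ...).
For "cugyktjjcexh", step one produces "chuxgeyckjtj"; step two turns that into "hcxuegcyjkjt".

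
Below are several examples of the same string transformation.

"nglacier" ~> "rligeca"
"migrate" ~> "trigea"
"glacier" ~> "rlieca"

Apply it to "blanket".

tnlkea

The pattern: delete the first character, then sort the characters into reverse alphabetical order.
On "blanket": the first step gives "lanket", and the second then gives "tnlkea".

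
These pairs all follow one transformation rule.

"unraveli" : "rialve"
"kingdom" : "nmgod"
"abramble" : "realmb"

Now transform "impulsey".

The transformation: delete the first 2 characters, then take characters alternately from the front and the back (1st, last, 2nd, 2nd-last, ...).
On "impulsey": the first step gives "pulsey", and the second then gives "pyuels".

pyuels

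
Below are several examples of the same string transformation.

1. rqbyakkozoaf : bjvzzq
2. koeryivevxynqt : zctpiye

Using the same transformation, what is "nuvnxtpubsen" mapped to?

In each case the input is transformed by: keep every other character starting from the second (positions 2nd, 4th, 6th, ...), then shift every letter 11 places forward in the alphabet (wrapping around).
Doing the same to "nuvnxtpubsen": "fyefdy".
(Check on "rqbyakkozoaf": → "qykoof" → "bjvzzq" ✓)

fyefdy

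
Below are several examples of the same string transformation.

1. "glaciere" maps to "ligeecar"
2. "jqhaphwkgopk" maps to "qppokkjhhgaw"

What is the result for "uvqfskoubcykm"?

vuusqomkkfcby

Each output is the input with this applied: sort the characters into reverse alphabetical order, then move the first character to the end.
Starting from "uvqfskoubcykm": after the first operation, "yvuusqomkkfcb"; after the second, "vuusqomkkfcby".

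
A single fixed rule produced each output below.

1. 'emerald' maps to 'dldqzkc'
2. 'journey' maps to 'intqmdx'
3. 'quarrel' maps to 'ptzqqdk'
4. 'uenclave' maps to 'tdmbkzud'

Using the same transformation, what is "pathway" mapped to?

ozsgvzx

The pattern: shift every letter 1 place backward in the alphabet (wrapping around).
So "pathway" becomes "ozsgvzx".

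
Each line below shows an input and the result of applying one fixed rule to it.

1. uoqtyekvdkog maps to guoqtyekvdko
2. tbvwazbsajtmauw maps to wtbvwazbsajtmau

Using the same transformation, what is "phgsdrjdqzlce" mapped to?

The transformation: move the last character to the front.
On "phgsdrjdqzlce" that produces "ephgsdrjdqzlc".

ephgsdrjdqzlc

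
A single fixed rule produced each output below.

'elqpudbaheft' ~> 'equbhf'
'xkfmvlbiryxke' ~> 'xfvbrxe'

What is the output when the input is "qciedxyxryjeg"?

Each output is the input with this applied: keep every other character starting from the first (positions 1st, 3rd, 5th, ...).
Applying that to "qciedxyxryjeg" gives "qidyrjg".

qidyrjg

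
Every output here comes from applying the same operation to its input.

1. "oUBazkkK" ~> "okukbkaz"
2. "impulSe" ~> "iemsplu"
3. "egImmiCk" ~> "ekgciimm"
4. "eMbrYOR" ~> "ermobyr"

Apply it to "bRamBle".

berlabm

Looking at the pairs, the operation is to take characters alternately from the front and the back (1st, last, 2nd, 2nd-last, ...), then convert every letter to lowercase.
For "bRamBle", step one produces "beRlaBm"; step two turns that into "berlabm".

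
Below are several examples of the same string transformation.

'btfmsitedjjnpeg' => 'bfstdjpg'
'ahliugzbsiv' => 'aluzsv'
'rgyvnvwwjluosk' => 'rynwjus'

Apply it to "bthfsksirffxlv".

What's happening: keep every other character starting from the first (positions 1st, 3rd, 5th, ...).
On "bthfsksirffxlv" that produces "bhssrfl".

bhssrfl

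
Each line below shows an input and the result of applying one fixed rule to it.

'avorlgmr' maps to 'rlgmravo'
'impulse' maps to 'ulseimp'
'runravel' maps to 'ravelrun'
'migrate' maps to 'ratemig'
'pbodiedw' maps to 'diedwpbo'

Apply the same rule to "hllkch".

In each case the input is transformed by: move the first 3 characters to the end (rotate left by 3).
On "hllkch" that produces "kchhll".

kchhll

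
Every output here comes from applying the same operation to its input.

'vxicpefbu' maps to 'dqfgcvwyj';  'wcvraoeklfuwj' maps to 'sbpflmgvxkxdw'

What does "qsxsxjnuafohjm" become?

tykovbgpiknrty

Rule — shift every letter 1 place forward in the alphabet (wrapping around), then move the first 3 characters to the end (rotate left by 3).
Starting from "qsxsxjnuafohjm": after the first operation, "rtytykovbgpikn"; after the second, "tykovbgpiknrty".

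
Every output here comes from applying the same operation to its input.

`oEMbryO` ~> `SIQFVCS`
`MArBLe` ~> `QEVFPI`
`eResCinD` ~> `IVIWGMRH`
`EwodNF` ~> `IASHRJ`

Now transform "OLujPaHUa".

The pattern: shift every letter 4 places forward in the alphabet (wrapping around), then convert every letter to uppercase.
On "OLujPaHUa": the first step gives "SPynTeLYe", and the second then gives "SPYNTELYE".
(Check on "EwodNF": → "IashRJ" → "IASHRJ" ✓)

SPYNTELYE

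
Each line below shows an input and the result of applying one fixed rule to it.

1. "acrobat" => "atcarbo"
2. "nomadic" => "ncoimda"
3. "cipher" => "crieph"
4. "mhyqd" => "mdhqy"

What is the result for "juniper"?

jruenpi

Rule — take characters alternately from the front and the back (1st, last, 2nd, 2nd-last, ...).
On "juniper" that produces "jruenpi".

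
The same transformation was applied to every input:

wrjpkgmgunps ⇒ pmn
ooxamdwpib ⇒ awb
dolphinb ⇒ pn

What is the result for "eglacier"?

Looking at the pairs, the operation is to keep one character in every 3, starting at position 1 (positions 1st, 4th, 7th, ...), then delete the first character.
For "eglacier", step one produces "eae"; step two turns that into "ae".
(Check on "ooxamdwpib": → "oawb" → "awb" ✓)

ae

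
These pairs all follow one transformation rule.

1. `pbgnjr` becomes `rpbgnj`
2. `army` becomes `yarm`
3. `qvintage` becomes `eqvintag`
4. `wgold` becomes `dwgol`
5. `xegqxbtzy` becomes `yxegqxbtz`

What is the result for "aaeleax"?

Each output is the input with this applied: move the last character to the front.
For "aaeleax" the result is "xaaelea".

xaaelea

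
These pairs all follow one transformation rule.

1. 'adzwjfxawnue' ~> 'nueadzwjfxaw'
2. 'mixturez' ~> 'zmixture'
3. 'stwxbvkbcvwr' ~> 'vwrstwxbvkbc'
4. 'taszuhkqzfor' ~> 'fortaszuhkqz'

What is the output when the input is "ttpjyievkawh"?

Looking at the pairs, the operation is to move the first 3 characters to the end (rotate left by 3), then swap the front and back halves of the string.
Working it through for "ttpjyievkawh": intermediate "jyievkawhttp", final "awhttpjyievk".

awhttpjyievk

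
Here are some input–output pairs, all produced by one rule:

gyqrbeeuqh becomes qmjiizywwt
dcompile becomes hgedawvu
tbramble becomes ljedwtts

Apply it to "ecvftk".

nlcxwu

The transformation: sort the characters into reverse alphabetical order, then shift every letter 8 places backward in the alphabet (wrapping around).
For "ecvftk", step one produces "vtkfec"; step two turns that into "nlcxwu".
(Check on "tbramble": → "trmlebba" → "ljedwtts" ✓)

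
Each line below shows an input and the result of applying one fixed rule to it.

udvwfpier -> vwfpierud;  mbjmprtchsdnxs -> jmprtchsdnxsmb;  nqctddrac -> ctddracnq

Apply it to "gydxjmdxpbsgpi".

dxjmdxpbsgpigy

The pattern: move the first 2 characters to the end (rotate left by 2).
On "gydxjmdxpbsgpi" that produces "dxjmdxpbsgpigy".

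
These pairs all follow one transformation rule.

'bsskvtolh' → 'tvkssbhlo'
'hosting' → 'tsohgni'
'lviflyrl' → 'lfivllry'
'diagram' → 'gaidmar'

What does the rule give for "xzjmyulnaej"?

The transformation: move the last 3 characters to the front (rotate right by 3), then reverse the string.
Starting from "xzjmyulnaej": after the first operation, "aejxzjmyuln"; after the second, "nluymjzxjea".

nluymjzxjea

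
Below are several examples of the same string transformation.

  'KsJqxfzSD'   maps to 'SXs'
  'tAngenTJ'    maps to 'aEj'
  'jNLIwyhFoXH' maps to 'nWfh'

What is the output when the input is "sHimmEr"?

hM

What's happening: keep one character in every 3, starting at position 2 (positions 2nd, 5th, 8th, ...), then flip the case of every letter.
"sHimmEr" → "Hm" → "hM".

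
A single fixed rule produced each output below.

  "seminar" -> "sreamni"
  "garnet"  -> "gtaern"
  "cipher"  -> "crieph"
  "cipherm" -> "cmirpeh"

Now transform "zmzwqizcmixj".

What's happening: take characters alternately from the front and the back (1st, last, 2nd, 2nd-last, ...).
On "zmzwqizcmixj" that produces "zjmxziwmqciz".

zjmxziwmqciz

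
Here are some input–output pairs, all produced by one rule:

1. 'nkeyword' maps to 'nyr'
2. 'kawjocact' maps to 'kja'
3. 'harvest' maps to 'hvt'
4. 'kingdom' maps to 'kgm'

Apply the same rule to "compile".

cpe

The rule is to keep one character in every 3, starting at position 1 (positions 1st, 4th, 7th, ...).
So "compile" becomes "cpe".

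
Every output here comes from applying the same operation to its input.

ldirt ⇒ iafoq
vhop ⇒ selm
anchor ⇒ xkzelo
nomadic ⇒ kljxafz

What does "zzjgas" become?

The rule is to shift every letter 3 places backward in the alphabet (wrapping around).
So "zzjgas" becomes "wwgdxp".

wwgdxp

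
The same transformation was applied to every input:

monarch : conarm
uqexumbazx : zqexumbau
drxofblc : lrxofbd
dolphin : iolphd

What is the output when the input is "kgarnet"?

Each output is the input with this applied: delete the last character, then swap the first and last characters.
Working it through for "kgarnet": intermediate "kgarne", final "egarnk".

egarnk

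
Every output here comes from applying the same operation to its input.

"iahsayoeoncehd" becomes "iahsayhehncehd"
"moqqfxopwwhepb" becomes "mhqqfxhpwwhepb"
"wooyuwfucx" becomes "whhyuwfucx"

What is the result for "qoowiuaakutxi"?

qhhwiuaakutxi

Each output is the input with this applied: replace every "o" with "h".
Applying that to "qoowiuaakutxi" gives "qhhwiuaakutxi".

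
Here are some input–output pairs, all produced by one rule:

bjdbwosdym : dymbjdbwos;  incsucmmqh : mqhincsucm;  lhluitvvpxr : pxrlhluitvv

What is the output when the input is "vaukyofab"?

fabvaukyo

In each case the input is transformed by: move the last 3 characters to the front (rotate right by 3).
On "vaukyofab" that produces "fabvaukyo".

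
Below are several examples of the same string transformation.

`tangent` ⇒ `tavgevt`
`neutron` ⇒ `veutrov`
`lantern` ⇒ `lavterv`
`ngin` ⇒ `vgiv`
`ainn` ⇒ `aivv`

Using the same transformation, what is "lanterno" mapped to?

The transformation: replace every "n" with "v".
On "lanterno" that produces "lavtervo".

lavtervo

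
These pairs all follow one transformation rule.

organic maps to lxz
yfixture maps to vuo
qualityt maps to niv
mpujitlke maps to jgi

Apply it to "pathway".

mev

In each case the input is transformed by: shift every letter 3 places backward in the alphabet (wrapping around), then keep one character in every 3, starting at position 1 (positions 1st, 4th, 7th, ...).
On "pathway": the first step gives "mxqetxv", and the second then gives "mev".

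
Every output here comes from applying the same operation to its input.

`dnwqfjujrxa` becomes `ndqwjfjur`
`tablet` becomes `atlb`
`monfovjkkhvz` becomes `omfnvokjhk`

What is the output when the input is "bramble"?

The transformation: delete the last 2 characters, then swap each adjacent pair of characters (1↔2, 3↔4, ...).
For "bramble", step one produces "bramb"; step two turns that into "rbmab".

rbmab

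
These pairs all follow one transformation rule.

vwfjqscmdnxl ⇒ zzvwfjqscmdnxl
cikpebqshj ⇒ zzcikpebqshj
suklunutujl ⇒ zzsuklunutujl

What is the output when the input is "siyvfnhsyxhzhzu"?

Rule — prepend "zz".
Applying that to "siyvfnhsyxhzhzu" gives "zzsiyvfnhsyxhzhzu".

zzsiyvfnhsyxhzhzu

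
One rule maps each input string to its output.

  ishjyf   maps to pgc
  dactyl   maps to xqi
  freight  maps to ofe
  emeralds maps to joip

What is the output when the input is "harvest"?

Each output is the input with this applied: shift every letter 3 places backward in the alphabet (wrapping around), then keep every other character starting from the second (positions 2nd, 4th, 6th, ...).
On "harvest": the first step gives "exosbpq", and the second then gives "xsp".

xsp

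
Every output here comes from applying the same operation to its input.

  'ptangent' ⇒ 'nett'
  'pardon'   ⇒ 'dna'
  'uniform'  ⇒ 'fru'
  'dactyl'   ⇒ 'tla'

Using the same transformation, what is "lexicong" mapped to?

Each output is the input with this applied: move the first 2 characters to the end (rotate left by 2), then keep every other character starting from the second (positions 2nd, 4th, 6th, ...).
"lexicong" → "xicongle" → "ioge".

ioge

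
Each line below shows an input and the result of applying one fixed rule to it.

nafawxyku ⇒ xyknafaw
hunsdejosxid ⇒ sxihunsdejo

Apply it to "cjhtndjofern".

In each case the input is transformed by: delete the last character, then move the last 3 characters to the front (rotate right by 3).
For "cjhtndjofern", step one produces "cjhtndjofer"; step two turns that into "fercjhtndjo".

fercjhtndjo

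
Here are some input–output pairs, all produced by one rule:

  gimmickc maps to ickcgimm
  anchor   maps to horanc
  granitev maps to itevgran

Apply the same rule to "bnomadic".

adicbnom

Looking at the pairs, the operation is to swap the front and back halves of the string.
"bnomadic" → "adicbnom".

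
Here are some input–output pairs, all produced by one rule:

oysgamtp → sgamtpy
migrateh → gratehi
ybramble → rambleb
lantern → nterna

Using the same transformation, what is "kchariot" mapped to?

In each case the input is transformed by: delete the first character, then move the first character to the end.
"kchariot" → "chariot" → "hariotc".

hariotc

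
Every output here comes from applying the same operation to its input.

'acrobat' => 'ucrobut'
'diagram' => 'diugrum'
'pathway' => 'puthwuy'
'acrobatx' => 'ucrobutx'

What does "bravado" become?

bruvudo

The pattern: replace every "a" with "u".
So "bravado" becomes "bruvudo".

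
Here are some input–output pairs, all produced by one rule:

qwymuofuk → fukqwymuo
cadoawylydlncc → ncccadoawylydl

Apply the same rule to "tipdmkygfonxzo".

In each case the input is transformed by: move the last 3 characters to the front (rotate right by 3).
"tipdmkygfonxzo" → "xzotipdmkygfon".

xzotipdmkygfon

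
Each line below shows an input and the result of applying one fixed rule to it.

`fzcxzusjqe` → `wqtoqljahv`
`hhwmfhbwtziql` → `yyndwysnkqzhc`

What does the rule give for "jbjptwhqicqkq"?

asagknyhzthbh

The pattern: shift every letter 9 places backward in the alphabet (wrapping around).
Doing the same to "jbjptwhqicqkq": "asagknyhzthbh".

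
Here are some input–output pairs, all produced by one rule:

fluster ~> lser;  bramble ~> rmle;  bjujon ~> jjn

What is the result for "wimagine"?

iaie

In each case the input is transformed by: swap each adjacent pair of characters (1↔2, 3↔4, ...), then keep every other character starting from the first (positions 1st, 3rd, 5th, ...).
Starting from "wimagine": after the first operation, "iwamigen"; after the second, "iaie".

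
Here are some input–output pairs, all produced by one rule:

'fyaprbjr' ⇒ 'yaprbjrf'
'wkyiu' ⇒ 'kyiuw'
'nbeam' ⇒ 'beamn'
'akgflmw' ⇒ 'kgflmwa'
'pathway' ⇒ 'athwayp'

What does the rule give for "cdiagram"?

diagramc

Rule — move the first character to the end.
Doing the same to "cdiagram": "diagramc".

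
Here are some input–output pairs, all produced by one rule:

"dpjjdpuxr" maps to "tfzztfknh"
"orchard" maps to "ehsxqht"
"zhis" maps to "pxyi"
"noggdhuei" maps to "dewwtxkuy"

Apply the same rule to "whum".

The transformation: shift every letter 10 places backward in the alphabet (wrapping around).
On "whum" that produces "mxkc".

mxkc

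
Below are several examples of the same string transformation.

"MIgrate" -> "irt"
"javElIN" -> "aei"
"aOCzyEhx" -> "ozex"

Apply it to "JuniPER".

What's happening: keep every other character starting from the second (positions 2nd, 4th, 6th, ...), then convert every letter to lowercase.
On "JuniPER": the first step gives "uiE", and the second then gives "uie".

uie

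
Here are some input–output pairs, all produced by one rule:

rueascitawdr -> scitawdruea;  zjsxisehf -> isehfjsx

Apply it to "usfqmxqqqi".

The rule is to delete the first character, then move the first 3 characters to the end (rotate left by 3).
"usfqmxqqqi" → "sfqmxqqqi" → "mxqqqisfq".

mxqqqisfq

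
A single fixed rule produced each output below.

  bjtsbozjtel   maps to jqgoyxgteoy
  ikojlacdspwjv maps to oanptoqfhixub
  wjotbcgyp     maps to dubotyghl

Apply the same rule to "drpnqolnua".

zfiwusvtqs

What's happening: shift every letter 5 places forward in the alphabet (wrapping around), then move the last 2 characters to the front (rotate right by 2).
For "drpnqolnua", step one produces "iwusvtqszf"; step two turns that into "zfiwusvtqs".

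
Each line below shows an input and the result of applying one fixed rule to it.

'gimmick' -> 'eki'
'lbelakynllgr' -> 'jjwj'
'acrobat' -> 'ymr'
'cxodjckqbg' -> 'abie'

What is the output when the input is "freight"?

In each case the input is transformed by: keep one character in every 3, starting at position 1 (positions 1st, 4th, 7th, ...), then shift every letter 2 places backward in the alphabet (wrapping around).
On "freight": the first step gives "fit", and the second then gives "dgr".

dgr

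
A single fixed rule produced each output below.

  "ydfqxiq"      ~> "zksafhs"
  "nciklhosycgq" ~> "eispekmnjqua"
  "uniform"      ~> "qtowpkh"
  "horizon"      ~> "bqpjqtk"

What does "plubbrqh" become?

In each case the input is transformed by: shift every letter 2 places forward in the alphabet (wrapping around), then move the last 3 characters to the front (rotate right by 3).
For "plubbrqh", step one produces "rnwddtsj"; step two turns that into "tsjrnwdd".

tsjrnwdd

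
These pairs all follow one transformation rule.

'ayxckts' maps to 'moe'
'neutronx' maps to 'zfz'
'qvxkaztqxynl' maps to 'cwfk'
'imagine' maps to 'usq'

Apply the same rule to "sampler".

ebd

The transformation: shift every letter 12 places forward in the alphabet (wrapping around), then keep one character in every 3, starting at position 1 (positions 1st, 4th, 7th, ...).
For "sampler", step one produces "emybxqd"; step two turns that into "ebd".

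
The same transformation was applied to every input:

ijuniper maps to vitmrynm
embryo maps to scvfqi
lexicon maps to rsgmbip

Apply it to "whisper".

vitwmla

In each case the input is transformed by: shift every letter 4 places forward in the alphabet (wrapping around), then reverse the string.
For "whisper", step one produces "almwtiv"; step two turns that into "vitwmla".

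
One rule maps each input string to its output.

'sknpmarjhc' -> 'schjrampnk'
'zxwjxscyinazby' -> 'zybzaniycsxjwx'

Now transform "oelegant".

otnagele

In each case the input is transformed by: move the first character to the end, then reverse the string.
Starting from "oelegant": after the first operation, "eleganto"; after the second, "otnagele".
(Check on "zxwjxscyinazby": → "xwjxscyinazbyz" → "zybzaniycsxjwx" ✓)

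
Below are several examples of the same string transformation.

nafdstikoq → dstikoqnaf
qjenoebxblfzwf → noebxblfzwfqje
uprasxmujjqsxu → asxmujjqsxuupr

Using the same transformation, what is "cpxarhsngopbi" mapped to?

The pattern: move the first 3 characters to the end (rotate left by 3).
Applying that to "cpxarhsngopbi" gives "arhsngopbicpx".

arhsngopbicpx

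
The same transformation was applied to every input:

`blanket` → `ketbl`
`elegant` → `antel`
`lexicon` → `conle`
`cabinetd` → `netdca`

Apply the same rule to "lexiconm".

conmle

Looking at the pairs, the operation is to move the first 2 characters to the end (rotate left by 2), then delete the first 2 characters.
Starting from "lexiconm": after the first operation, "xiconmle"; after the second, "conmle".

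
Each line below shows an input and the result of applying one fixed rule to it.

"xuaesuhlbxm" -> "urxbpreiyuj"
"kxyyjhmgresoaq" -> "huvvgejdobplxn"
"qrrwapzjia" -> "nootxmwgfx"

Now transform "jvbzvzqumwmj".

gsywswnrjtjg

The transformation: shift every letter 3 places backward in the alphabet (wrapping around).
"jvbzvzqumwmj" → "gsywswnrjtjg".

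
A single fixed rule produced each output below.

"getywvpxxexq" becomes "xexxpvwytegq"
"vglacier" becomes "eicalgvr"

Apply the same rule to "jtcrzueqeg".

The pattern: move the last character to the front, then reverse the string.
"jtcrzueqeg" → "gjtcrzueqe" → "eqeuzrctjg".

eqeuzrctjg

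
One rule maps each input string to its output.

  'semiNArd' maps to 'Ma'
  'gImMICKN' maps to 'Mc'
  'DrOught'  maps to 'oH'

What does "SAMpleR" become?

The transformation: keep one character in every 3, starting at position 3 (positions 3rd, 6th, 9th, ...), then flip the case of every letter.
On "SAMpleR": the first step gives "Me", and the second then gives "mE".

mE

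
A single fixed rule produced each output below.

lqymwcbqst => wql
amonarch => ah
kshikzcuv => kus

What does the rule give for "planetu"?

The rule is to move the first 2 characters to the end (rotate left by 2), then keep one character in every 3, starting at position 3 (positions 3rd, 6th, 9th, ...).
Doing the same to "planetu": "ep".

ep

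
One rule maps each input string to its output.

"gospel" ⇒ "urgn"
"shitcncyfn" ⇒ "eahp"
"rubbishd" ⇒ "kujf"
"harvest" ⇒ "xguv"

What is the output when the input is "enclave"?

The pattern: shift every letter 2 places forward in the alphabet (wrapping around), then keep only the last 4 characters.
On "enclave": the first step gives "gpencxg", and the second then gives "ncxg".
(Check on "rubbishd": → "twddkujf" → "kujf" ✓)

ncxg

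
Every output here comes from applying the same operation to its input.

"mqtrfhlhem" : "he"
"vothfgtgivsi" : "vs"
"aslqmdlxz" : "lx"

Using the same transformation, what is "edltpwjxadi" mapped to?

ad

Each output is the input with this applied: move the last character to the front, then keep only the last 2 characters.
Working it through for "edltpwjxadi": intermediate "iedltpwjxad", final "ad".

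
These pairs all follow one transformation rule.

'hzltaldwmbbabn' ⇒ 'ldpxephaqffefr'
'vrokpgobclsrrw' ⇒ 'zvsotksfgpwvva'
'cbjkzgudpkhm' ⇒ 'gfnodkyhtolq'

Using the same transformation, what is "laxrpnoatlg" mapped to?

pebvtrsexpk

Rule — shift every letter 4 places forward in the alphabet (wrapping around).
Applying that to "laxrpnoatlg" gives "pebvtrsexpk".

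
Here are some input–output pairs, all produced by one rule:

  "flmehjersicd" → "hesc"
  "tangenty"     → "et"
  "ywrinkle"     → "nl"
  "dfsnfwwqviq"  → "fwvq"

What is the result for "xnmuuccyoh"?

uco

The transformation: delete the first 3 characters, then keep every other character starting from the second (positions 2nd, 4th, 6th, ...).
Applying both steps to "xnmuuccyoh": "uuccyoh", then "uco".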